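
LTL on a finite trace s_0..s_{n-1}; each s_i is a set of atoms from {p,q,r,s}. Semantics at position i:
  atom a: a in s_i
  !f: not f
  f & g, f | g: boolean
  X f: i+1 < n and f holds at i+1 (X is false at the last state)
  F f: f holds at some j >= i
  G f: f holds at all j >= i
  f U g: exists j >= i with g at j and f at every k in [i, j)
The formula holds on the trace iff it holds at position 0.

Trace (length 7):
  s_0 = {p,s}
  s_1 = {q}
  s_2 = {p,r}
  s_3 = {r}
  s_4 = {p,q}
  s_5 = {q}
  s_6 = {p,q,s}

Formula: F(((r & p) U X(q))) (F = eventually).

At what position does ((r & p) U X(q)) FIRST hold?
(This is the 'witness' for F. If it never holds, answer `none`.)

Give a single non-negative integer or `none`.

s_0={p,s}: ((r & p) U X(q))=True (r & p)=False r=False p=True X(q)=True q=False
s_1={q}: ((r & p) U X(q))=False (r & p)=False r=False p=False X(q)=False q=True
s_2={p,r}: ((r & p) U X(q))=True (r & p)=True r=True p=True X(q)=False q=False
s_3={r}: ((r & p) U X(q))=True (r & p)=False r=True p=False X(q)=True q=False
s_4={p,q}: ((r & p) U X(q))=True (r & p)=False r=False p=True X(q)=True q=True
s_5={q}: ((r & p) U X(q))=True (r & p)=False r=False p=False X(q)=True q=True
s_6={p,q,s}: ((r & p) U X(q))=False (r & p)=False r=False p=True X(q)=False q=True
F(((r & p) U X(q))) holds; first witness at position 0.

Answer: 0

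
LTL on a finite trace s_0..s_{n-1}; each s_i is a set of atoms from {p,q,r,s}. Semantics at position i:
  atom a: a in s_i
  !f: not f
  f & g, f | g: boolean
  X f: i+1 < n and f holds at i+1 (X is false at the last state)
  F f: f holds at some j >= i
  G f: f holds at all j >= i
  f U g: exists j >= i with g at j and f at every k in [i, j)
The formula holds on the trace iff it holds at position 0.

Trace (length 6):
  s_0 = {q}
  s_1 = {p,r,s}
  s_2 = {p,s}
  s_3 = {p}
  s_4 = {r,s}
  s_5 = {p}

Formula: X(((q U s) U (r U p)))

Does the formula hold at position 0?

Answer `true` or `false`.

s_0={q}: X(((q U s) U (r U p)))=True ((q U s) U (r U p))=True (q U s)=True q=True s=False (r U p)=False r=False p=False
s_1={p,r,s}: X(((q U s) U (r U p)))=True ((q U s) U (r U p))=True (q U s)=True q=False s=True (r U p)=True r=True p=True
s_2={p,s}: X(((q U s) U (r U p)))=True ((q U s) U (r U p))=True (q U s)=True q=False s=True (r U p)=True r=False p=True
s_3={p}: X(((q U s) U (r U p)))=True ((q U s) U (r U p))=True (q U s)=False q=False s=False (r U p)=True r=False p=True
s_4={r,s}: X(((q U s) U (r U p)))=True ((q U s) U (r U p))=True (q U s)=True q=False s=True (r U p)=True r=True p=False
s_5={p}: X(((q U s) U (r U p)))=False ((q U s) U (r U p))=True (q U s)=False q=False s=False (r U p)=True r=False p=True

Answer: true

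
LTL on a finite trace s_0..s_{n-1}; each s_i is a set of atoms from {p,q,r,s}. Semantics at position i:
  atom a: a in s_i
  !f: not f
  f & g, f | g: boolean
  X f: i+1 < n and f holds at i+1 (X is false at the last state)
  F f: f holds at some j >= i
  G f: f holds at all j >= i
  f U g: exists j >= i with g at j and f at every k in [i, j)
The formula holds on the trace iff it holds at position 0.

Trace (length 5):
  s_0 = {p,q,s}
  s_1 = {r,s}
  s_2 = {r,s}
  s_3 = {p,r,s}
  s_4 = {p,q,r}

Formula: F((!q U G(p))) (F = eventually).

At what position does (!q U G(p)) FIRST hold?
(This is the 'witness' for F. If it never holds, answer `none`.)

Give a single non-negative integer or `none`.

s_0={p,q,s}: (!q U G(p))=False !q=False q=True G(p)=False p=True
s_1={r,s}: (!q U G(p))=True !q=True q=False G(p)=False p=False
s_2={r,s}: (!q U G(p))=True !q=True q=False G(p)=False p=False
s_3={p,r,s}: (!q U G(p))=True !q=True q=False G(p)=True p=True
s_4={p,q,r}: (!q U G(p))=True !q=False q=True G(p)=True p=True
F((!q U G(p))) holds; first witness at position 1.

Answer: 1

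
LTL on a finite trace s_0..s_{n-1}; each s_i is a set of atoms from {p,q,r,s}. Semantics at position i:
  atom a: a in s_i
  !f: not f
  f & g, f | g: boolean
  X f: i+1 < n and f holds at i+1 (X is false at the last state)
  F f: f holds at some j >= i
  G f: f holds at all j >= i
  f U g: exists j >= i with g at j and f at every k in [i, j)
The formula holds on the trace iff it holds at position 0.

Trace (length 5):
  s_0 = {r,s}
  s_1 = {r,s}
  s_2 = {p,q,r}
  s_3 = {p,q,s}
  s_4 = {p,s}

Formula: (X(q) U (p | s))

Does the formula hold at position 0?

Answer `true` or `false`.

Answer: true

Derivation:
s_0={r,s}: (X(q) U (p | s))=True X(q)=False q=False (p | s)=True p=False s=True
s_1={r,s}: (X(q) U (p | s))=True X(q)=True q=False (p | s)=True p=False s=True
s_2={p,q,r}: (X(q) U (p | s))=True X(q)=True q=True (p | s)=True p=True s=False
s_3={p,q,s}: (X(q) U (p | s))=True X(q)=False q=True (p | s)=True p=True s=True
s_4={p,s}: (X(q) U (p | s))=True X(q)=False q=False (p | s)=True p=True s=True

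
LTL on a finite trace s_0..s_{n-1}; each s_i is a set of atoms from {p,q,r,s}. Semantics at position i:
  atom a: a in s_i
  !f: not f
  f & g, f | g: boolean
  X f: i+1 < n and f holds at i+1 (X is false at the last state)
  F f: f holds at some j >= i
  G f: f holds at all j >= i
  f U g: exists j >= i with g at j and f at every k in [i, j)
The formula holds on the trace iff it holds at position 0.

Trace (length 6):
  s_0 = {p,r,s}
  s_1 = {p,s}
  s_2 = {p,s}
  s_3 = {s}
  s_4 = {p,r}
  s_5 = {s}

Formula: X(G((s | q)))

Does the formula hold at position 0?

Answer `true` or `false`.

Answer: false

Derivation:
s_0={p,r,s}: X(G((s | q)))=False G((s | q))=False (s | q)=True s=True q=False
s_1={p,s}: X(G((s | q)))=False G((s | q))=False (s | q)=True s=True q=False
s_2={p,s}: X(G((s | q)))=False G((s | q))=False (s | q)=True s=True q=False
s_3={s}: X(G((s | q)))=False G((s | q))=False (s | q)=True s=True q=False
s_4={p,r}: X(G((s | q)))=True G((s | q))=False (s | q)=False s=False q=False
s_5={s}: X(G((s | q)))=False G((s | q))=True (s | q)=True s=True q=False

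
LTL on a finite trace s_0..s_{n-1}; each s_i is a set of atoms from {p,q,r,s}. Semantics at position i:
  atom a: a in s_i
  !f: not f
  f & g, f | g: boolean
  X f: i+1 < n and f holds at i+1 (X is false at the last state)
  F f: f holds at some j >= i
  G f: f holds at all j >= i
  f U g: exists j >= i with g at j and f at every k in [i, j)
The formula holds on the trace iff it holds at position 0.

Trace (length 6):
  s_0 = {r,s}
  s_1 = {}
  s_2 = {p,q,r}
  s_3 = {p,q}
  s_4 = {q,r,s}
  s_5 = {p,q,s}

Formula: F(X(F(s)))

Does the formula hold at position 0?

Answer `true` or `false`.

s_0={r,s}: F(X(F(s)))=True X(F(s))=True F(s)=True s=True
s_1={}: F(X(F(s)))=True X(F(s))=True F(s)=True s=False
s_2={p,q,r}: F(X(F(s)))=True X(F(s))=True F(s)=True s=False
s_3={p,q}: F(X(F(s)))=True X(F(s))=True F(s)=True s=False
s_4={q,r,s}: F(X(F(s)))=True X(F(s))=True F(s)=True s=True
s_5={p,q,s}: F(X(F(s)))=False X(F(s))=False F(s)=True s=True

Answer: true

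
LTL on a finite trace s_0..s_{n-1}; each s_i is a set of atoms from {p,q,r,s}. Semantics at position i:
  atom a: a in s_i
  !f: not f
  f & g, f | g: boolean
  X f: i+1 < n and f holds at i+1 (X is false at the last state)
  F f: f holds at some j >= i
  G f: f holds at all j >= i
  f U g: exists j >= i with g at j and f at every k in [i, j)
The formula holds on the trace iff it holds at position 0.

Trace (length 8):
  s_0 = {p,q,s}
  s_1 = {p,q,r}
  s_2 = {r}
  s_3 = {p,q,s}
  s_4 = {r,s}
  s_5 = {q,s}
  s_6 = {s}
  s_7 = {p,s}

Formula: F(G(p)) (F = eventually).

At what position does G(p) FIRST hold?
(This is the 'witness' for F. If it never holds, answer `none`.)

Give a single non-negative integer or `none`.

Answer: 7

Derivation:
s_0={p,q,s}: G(p)=False p=True
s_1={p,q,r}: G(p)=False p=True
s_2={r}: G(p)=False p=False
s_3={p,q,s}: G(p)=False p=True
s_4={r,s}: G(p)=False p=False
s_5={q,s}: G(p)=False p=False
s_6={s}: G(p)=False p=False
s_7={p,s}: G(p)=True p=True
F(G(p)) holds; first witness at position 7.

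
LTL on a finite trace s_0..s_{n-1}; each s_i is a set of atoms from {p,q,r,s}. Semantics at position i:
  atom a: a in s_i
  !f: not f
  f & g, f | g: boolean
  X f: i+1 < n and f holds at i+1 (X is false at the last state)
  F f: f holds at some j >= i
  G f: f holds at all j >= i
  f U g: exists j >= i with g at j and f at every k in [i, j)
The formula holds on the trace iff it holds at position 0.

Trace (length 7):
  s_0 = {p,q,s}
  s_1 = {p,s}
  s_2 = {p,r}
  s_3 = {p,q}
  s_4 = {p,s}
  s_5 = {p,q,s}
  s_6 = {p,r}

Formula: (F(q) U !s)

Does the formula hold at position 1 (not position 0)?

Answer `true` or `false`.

Answer: true

Derivation:
s_0={p,q,s}: (F(q) U !s)=True F(q)=True q=True !s=False s=True
s_1={p,s}: (F(q) U !s)=True F(q)=True q=False !s=False s=True
s_2={p,r}: (F(q) U !s)=True F(q)=True q=False !s=True s=False
s_3={p,q}: (F(q) U !s)=True F(q)=True q=True !s=True s=False
s_4={p,s}: (F(q) U !s)=True F(q)=True q=False !s=False s=True
s_5={p,q,s}: (F(q) U !s)=True F(q)=True q=True !s=False s=True
s_6={p,r}: (F(q) U !s)=True F(q)=False q=False !s=True s=False
Evaluating at position 1: result = True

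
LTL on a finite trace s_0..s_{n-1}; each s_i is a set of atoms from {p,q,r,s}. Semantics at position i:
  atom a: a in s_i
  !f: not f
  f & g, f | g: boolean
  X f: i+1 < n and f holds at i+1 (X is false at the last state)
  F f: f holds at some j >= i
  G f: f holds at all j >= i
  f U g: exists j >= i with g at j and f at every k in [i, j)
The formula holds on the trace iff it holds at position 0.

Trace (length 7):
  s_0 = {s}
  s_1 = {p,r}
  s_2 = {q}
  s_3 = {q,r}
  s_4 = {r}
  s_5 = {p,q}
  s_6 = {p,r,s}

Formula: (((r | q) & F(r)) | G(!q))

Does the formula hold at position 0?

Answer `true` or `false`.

s_0={s}: (((r | q) & F(r)) | G(!q))=False ((r | q) & F(r))=False (r | q)=False r=False q=False F(r)=True G(!q)=False !q=True
s_1={p,r}: (((r | q) & F(r)) | G(!q))=True ((r | q) & F(r))=True (r | q)=True r=True q=False F(r)=True G(!q)=False !q=True
s_2={q}: (((r | q) & F(r)) | G(!q))=True ((r | q) & F(r))=True (r | q)=True r=False q=True F(r)=True G(!q)=False !q=False
s_3={q,r}: (((r | q) & F(r)) | G(!q))=True ((r | q) & F(r))=True (r | q)=True r=True q=True F(r)=True G(!q)=False !q=False
s_4={r}: (((r | q) & F(r)) | G(!q))=True ((r | q) & F(r))=True (r | q)=True r=True q=False F(r)=True G(!q)=False !q=True
s_5={p,q}: (((r | q) & F(r)) | G(!q))=True ((r | q) & F(r))=True (r | q)=True r=False q=True F(r)=True G(!q)=False !q=False
s_6={p,r,s}: (((r | q) & F(r)) | G(!q))=True ((r | q) & F(r))=True (r | q)=True r=True q=False F(r)=True G(!q)=True !q=True

Answer: false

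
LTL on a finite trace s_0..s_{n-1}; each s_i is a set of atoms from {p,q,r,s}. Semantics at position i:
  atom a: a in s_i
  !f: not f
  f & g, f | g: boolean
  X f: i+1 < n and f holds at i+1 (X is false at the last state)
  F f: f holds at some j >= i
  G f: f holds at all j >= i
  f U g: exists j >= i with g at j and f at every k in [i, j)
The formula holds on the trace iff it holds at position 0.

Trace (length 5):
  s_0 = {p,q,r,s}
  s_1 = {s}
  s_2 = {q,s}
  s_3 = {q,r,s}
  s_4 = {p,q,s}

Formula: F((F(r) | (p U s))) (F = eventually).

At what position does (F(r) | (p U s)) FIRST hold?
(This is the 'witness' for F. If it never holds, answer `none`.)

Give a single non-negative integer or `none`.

Answer: 0

Derivation:
s_0={p,q,r,s}: (F(r) | (p U s))=True F(r)=True r=True (p U s)=True p=True s=True
s_1={s}: (F(r) | (p U s))=True F(r)=True r=False (p U s)=True p=False s=True
s_2={q,s}: (F(r) | (p U s))=True F(r)=True r=False (p U s)=True p=False s=True
s_3={q,r,s}: (F(r) | (p U s))=True F(r)=True r=True (p U s)=True p=False s=True
s_4={p,q,s}: (F(r) | (p U s))=True F(r)=False r=False (p U s)=True p=True s=True
F((F(r) | (p U s))) holds; first witness at position 0.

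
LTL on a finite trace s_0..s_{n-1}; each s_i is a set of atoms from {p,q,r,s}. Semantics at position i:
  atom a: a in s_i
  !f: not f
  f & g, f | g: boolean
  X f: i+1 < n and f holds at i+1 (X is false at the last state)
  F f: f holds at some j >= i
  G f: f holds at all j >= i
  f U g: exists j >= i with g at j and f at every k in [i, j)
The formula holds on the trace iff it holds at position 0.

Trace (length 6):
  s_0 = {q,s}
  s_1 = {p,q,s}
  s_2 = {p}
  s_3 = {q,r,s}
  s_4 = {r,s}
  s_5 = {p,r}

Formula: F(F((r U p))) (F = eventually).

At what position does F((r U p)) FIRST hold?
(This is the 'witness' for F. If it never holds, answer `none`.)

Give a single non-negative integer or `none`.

Answer: 0

Derivation:
s_0={q,s}: F((r U p))=True (r U p)=False r=False p=False
s_1={p,q,s}: F((r U p))=True (r U p)=True r=False p=True
s_2={p}: F((r U p))=True (r U p)=True r=False p=True
s_3={q,r,s}: F((r U p))=True (r U p)=True r=True p=False
s_4={r,s}: F((r U p))=True (r U p)=True r=True p=False
s_5={p,r}: F((r U p))=True (r U p)=True r=True p=True
F(F((r U p))) holds; first witness at position 0.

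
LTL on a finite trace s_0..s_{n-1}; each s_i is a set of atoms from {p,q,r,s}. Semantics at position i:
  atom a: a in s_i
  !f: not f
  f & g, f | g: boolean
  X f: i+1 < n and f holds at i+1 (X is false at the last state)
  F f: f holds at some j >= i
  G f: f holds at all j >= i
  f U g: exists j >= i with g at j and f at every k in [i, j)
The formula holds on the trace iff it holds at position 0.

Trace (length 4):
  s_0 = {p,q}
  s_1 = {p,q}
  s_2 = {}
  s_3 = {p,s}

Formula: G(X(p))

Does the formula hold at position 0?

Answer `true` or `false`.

Answer: false

Derivation:
s_0={p,q}: G(X(p))=False X(p)=True p=True
s_1={p,q}: G(X(p))=False X(p)=False p=True
s_2={}: G(X(p))=False X(p)=True p=False
s_3={p,s}: G(X(p))=False X(p)=False p=True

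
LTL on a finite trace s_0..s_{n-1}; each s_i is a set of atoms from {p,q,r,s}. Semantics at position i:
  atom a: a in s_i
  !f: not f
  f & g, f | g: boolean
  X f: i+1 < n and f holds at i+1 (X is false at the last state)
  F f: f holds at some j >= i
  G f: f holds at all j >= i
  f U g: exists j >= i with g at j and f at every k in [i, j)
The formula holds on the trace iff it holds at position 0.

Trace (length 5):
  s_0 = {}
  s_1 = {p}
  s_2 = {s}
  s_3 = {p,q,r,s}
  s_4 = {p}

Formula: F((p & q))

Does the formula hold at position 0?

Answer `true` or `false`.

s_0={}: F((p & q))=True (p & q)=False p=False q=False
s_1={p}: F((p & q))=True (p & q)=False p=True q=False
s_2={s}: F((p & q))=True (p & q)=False p=False q=False
s_3={p,q,r,s}: F((p & q))=True (p & q)=True p=True q=True
s_4={p}: F((p & q))=False (p & q)=False p=True q=False

Answer: true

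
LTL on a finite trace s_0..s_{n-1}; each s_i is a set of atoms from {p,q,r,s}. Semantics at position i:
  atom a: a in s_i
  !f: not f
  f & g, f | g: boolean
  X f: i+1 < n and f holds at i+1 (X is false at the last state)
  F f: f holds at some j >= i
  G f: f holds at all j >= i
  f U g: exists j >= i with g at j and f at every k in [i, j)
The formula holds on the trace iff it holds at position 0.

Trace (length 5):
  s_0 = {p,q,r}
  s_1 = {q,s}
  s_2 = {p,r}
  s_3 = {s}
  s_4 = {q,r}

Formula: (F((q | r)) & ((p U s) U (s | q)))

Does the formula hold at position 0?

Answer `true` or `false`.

s_0={p,q,r}: (F((q | r)) & ((p U s) U (s | q)))=True F((q | r))=True (q | r)=True q=True r=True ((p U s) U (s | q))=True (p U s)=True p=True s=False (s | q)=True
s_1={q,s}: (F((q | r)) & ((p U s) U (s | q)))=True F((q | r))=True (q | r)=True q=True r=False ((p U s) U (s | q))=True (p U s)=True p=False s=True (s | q)=True
s_2={p,r}: (F((q | r)) & ((p U s) U (s | q)))=True F((q | r))=True (q | r)=True q=False r=True ((p U s) U (s | q))=True (p U s)=True p=True s=False (s | q)=False
s_3={s}: (F((q | r)) & ((p U s) U (s | q)))=True F((q | r))=True (q | r)=False q=False r=False ((p U s) U (s | q))=True (p U s)=True p=False s=True (s | q)=True
s_4={q,r}: (F((q | r)) & ((p U s) U (s | q)))=True F((q | r))=True (q | r)=True q=True r=True ((p U s) U (s | q))=True (p U s)=False p=False s=False (s | q)=True

Answer: true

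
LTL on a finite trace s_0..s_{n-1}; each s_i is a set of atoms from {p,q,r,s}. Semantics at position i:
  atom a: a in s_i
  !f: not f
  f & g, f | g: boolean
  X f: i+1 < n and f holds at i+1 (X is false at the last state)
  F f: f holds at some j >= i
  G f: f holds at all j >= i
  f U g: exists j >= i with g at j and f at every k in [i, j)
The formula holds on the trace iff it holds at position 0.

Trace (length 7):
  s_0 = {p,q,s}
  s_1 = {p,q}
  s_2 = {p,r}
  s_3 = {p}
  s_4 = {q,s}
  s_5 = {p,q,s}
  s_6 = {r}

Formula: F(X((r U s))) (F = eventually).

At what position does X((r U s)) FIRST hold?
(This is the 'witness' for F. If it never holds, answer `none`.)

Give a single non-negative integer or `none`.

s_0={p,q,s}: X((r U s))=False (r U s)=True r=False s=True
s_1={p,q}: X((r U s))=False (r U s)=False r=False s=False
s_2={p,r}: X((r U s))=False (r U s)=False r=True s=False
s_3={p}: X((r U s))=True (r U s)=False r=False s=False
s_4={q,s}: X((r U s))=True (r U s)=True r=False s=True
s_5={p,q,s}: X((r U s))=False (r U s)=True r=False s=True
s_6={r}: X((r U s))=False (r U s)=False r=True s=False
F(X((r U s))) holds; first witness at position 3.

Answer: 3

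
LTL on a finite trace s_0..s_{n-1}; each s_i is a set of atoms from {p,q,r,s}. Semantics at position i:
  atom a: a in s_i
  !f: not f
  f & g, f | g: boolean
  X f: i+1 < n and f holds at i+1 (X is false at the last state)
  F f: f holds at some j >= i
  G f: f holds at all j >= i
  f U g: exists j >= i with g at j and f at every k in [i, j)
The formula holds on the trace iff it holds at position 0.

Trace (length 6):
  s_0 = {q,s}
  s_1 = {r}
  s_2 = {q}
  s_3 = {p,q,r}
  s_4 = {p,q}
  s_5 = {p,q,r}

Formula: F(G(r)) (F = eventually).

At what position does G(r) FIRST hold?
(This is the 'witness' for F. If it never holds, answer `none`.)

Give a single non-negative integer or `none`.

Answer: 5

Derivation:
s_0={q,s}: G(r)=False r=False
s_1={r}: G(r)=False r=True
s_2={q}: G(r)=False r=False
s_3={p,q,r}: G(r)=False r=True
s_4={p,q}: G(r)=False r=False
s_5={p,q,r}: G(r)=True r=True
F(G(r)) holds; first witness at position 5.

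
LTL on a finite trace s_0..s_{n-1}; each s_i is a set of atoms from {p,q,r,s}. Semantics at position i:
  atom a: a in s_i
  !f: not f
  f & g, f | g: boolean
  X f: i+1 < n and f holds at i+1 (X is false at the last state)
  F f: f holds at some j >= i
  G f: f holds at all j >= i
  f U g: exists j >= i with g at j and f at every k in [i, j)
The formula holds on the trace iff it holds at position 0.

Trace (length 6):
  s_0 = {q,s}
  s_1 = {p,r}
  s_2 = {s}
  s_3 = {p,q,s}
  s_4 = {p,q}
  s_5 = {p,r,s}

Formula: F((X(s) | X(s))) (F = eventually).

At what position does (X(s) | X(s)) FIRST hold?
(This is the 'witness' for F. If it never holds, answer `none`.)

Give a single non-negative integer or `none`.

Answer: 1

Derivation:
s_0={q,s}: (X(s) | X(s))=False X(s)=False s=True
s_1={p,r}: (X(s) | X(s))=True X(s)=True s=False
s_2={s}: (X(s) | X(s))=True X(s)=True s=True
s_3={p,q,s}: (X(s) | X(s))=False X(s)=False s=True
s_4={p,q}: (X(s) | X(s))=True X(s)=True s=False
s_5={p,r,s}: (X(s) | X(s))=False X(s)=False s=True
F((X(s) | X(s))) holds; first witness at position 1.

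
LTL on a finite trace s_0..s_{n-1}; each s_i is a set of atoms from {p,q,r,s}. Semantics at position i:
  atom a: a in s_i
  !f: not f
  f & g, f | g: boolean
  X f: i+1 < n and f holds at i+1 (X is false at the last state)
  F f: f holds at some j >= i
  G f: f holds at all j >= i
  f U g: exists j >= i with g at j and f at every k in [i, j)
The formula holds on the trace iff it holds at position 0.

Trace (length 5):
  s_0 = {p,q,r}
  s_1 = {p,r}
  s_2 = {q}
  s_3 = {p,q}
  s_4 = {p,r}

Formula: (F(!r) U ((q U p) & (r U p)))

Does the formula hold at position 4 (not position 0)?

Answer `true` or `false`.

Answer: true

Derivation:
s_0={p,q,r}: (F(!r) U ((q U p) & (r U p)))=True F(!r)=True !r=False r=True ((q U p) & (r U p))=True (q U p)=True q=True p=True (r U p)=True
s_1={p,r}: (F(!r) U ((q U p) & (r U p)))=True F(!r)=True !r=False r=True ((q U p) & (r U p))=True (q U p)=True q=False p=True (r U p)=True
s_2={q}: (F(!r) U ((q U p) & (r U p)))=True F(!r)=True !r=True r=False ((q U p) & (r U p))=False (q U p)=True q=True p=False (r U p)=False
s_3={p,q}: (F(!r) U ((q U p) & (r U p)))=True F(!r)=True !r=True r=False ((q U p) & (r U p))=True (q U p)=True q=True p=True (r U p)=True
s_4={p,r}: (F(!r) U ((q U p) & (r U p)))=True F(!r)=False !r=False r=True ((q U p) & (r U p))=True (q U p)=True q=False p=True (r U p)=True
Evaluating at position 4: result = True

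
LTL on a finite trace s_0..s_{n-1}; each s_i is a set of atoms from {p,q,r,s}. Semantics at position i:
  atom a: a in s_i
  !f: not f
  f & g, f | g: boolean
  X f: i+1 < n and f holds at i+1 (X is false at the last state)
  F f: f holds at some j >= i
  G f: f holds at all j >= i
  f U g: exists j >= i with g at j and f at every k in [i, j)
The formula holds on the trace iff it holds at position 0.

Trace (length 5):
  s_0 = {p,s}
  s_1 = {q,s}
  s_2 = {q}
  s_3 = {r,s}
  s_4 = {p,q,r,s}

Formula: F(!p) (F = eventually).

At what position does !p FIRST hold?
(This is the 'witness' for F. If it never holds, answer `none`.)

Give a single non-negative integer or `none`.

Answer: 1

Derivation:
s_0={p,s}: !p=False p=True
s_1={q,s}: !p=True p=False
s_2={q}: !p=True p=False
s_3={r,s}: !p=True p=False
s_4={p,q,r,s}: !p=False p=True
F(!p) holds; first witness at position 1.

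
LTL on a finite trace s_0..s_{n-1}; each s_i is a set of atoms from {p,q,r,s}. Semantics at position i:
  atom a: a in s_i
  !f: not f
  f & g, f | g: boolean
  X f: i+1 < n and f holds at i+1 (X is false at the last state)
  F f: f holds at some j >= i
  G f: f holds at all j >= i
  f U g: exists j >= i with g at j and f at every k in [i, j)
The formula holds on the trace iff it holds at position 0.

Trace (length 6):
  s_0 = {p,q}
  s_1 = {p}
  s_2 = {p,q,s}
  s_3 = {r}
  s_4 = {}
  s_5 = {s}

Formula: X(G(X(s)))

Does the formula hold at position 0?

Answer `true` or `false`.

s_0={p,q}: X(G(X(s)))=False G(X(s))=False X(s)=False s=False
s_1={p}: X(G(X(s)))=False G(X(s))=False X(s)=True s=False
s_2={p,q,s}: X(G(X(s)))=False G(X(s))=False X(s)=False s=True
s_3={r}: X(G(X(s)))=False G(X(s))=False X(s)=False s=False
s_4={}: X(G(X(s)))=False G(X(s))=False X(s)=True s=False
s_5={s}: X(G(X(s)))=False G(X(s))=False X(s)=False s=True

Answer: false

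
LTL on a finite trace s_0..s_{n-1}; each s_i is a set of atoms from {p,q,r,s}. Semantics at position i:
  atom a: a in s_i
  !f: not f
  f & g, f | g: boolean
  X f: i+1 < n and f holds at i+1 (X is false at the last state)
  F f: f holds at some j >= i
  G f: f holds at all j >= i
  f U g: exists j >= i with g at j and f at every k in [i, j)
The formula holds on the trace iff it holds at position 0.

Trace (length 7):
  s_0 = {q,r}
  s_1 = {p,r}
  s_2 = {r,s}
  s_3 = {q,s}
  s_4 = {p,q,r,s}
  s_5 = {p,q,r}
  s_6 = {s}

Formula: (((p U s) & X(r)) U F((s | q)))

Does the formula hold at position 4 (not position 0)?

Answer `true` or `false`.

Answer: true

Derivation:
s_0={q,r}: (((p U s) & X(r)) U F((s | q)))=True ((p U s) & X(r))=False (p U s)=False p=False s=False X(r)=True r=True F((s | q))=True (s | q)=True q=True
s_1={p,r}: (((p U s) & X(r)) U F((s | q)))=True ((p U s) & X(r))=True (p U s)=True p=True s=False X(r)=True r=True F((s | q))=True (s | q)=False q=False
s_2={r,s}: (((p U s) & X(r)) U F((s | q)))=True ((p U s) & X(r))=False (p U s)=True p=False s=True X(r)=False r=True F((s | q))=True (s | q)=True q=False
s_3={q,s}: (((p U s) & X(r)) U F((s | q)))=True ((p U s) & X(r))=True (p U s)=True p=False s=True X(r)=True r=False F((s | q))=True (s | q)=True q=True
s_4={p,q,r,s}: (((p U s) & X(r)) U F((s | q)))=True ((p U s) & X(r))=True (p U s)=True p=True s=True X(r)=True r=True F((s | q))=True (s | q)=True q=True
s_5={p,q,r}: (((p U s) & X(r)) U F((s | q)))=True ((p U s) & X(r))=False (p U s)=True p=True s=False X(r)=False r=True F((s | q))=True (s | q)=True q=True
s_6={s}: (((p U s) & X(r)) U F((s | q)))=True ((p U s) & X(r))=False (p U s)=True p=False s=True X(r)=False r=False F((s | q))=True (s | q)=True q=False
Evaluating at position 4: result = True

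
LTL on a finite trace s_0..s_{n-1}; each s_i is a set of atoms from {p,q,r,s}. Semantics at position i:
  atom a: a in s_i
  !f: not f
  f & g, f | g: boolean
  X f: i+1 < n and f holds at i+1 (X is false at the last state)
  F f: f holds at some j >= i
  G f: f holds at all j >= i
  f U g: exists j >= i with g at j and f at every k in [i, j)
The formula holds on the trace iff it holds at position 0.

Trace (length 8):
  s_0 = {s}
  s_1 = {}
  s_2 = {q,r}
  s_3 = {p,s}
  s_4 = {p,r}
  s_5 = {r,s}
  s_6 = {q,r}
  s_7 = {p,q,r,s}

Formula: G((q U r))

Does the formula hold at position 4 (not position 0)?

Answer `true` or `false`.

s_0={s}: G((q U r))=False (q U r)=False q=False r=False
s_1={}: G((q U r))=False (q U r)=False q=False r=False
s_2={q,r}: G((q U r))=False (q U r)=True q=True r=True
s_3={p,s}: G((q U r))=False (q U r)=False q=False r=False
s_4={p,r}: G((q U r))=True (q U r)=True q=False r=True
s_5={r,s}: G((q U r))=True (q U r)=True q=False r=True
s_6={q,r}: G((q U r))=True (q U r)=True q=True r=True
s_7={p,q,r,s}: G((q U r))=True (q U r)=True q=True r=True
Evaluating at position 4: result = True

Answer: true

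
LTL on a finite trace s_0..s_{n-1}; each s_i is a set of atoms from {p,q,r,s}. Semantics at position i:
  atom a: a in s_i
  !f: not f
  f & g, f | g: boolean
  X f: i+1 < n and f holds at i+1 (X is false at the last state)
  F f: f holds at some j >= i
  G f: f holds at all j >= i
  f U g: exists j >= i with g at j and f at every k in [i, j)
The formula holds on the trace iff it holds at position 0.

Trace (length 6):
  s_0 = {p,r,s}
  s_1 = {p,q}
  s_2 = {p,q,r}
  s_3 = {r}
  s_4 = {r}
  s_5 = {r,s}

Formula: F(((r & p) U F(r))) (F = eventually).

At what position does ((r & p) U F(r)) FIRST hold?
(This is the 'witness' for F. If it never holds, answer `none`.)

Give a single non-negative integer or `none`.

Answer: 0

Derivation:
s_0={p,r,s}: ((r & p) U F(r))=True (r & p)=True r=True p=True F(r)=True
s_1={p,q}: ((r & p) U F(r))=True (r & p)=False r=False p=True F(r)=True
s_2={p,q,r}: ((r & p) U F(r))=True (r & p)=True r=True p=True F(r)=True
s_3={r}: ((r & p) U F(r))=True (r & p)=False r=True p=False F(r)=True
s_4={r}: ((r & p) U F(r))=True (r & p)=False r=True p=False F(r)=True
s_5={r,s}: ((r & p) U F(r))=True (r & p)=False r=True p=False F(r)=True
F(((r & p) U F(r))) holds; first witness at position 0.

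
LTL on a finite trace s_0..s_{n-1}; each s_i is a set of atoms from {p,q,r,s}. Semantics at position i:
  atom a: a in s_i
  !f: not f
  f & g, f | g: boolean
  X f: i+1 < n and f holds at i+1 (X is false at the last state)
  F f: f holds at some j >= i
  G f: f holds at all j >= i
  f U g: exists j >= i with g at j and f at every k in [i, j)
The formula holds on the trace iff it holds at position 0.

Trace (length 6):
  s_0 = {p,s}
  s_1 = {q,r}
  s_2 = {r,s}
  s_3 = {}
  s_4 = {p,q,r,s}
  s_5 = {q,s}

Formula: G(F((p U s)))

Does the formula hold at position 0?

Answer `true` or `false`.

Answer: true

Derivation:
s_0={p,s}: G(F((p U s)))=True F((p U s))=True (p U s)=True p=True s=True
s_1={q,r}: G(F((p U s)))=True F((p U s))=True (p U s)=False p=False s=False
s_2={r,s}: G(F((p U s)))=True F((p U s))=True (p U s)=True p=False s=True
s_3={}: G(F((p U s)))=True F((p U s))=True (p U s)=False p=False s=False
s_4={p,q,r,s}: G(F((p U s)))=True F((p U s))=True (p U s)=True p=True s=True
s_5={q,s}: G(F((p U s)))=True F((p U s))=True (p U s)=True p=False s=True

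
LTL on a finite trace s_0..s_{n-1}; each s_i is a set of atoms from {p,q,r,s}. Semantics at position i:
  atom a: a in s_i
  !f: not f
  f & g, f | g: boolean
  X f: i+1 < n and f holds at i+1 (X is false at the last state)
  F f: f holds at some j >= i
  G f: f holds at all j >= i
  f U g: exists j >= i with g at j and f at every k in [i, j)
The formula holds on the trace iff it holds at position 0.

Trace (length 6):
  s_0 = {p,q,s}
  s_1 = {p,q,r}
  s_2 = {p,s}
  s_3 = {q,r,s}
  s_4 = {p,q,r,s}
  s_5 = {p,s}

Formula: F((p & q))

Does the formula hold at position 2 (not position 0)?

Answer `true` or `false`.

s_0={p,q,s}: F((p & q))=True (p & q)=True p=True q=True
s_1={p,q,r}: F((p & q))=True (p & q)=True p=True q=True
s_2={p,s}: F((p & q))=True (p & q)=False p=True q=False
s_3={q,r,s}: F((p & q))=True (p & q)=False p=False q=True
s_4={p,q,r,s}: F((p & q))=True (p & q)=True p=True q=True
s_5={p,s}: F((p & q))=False (p & q)=False p=True q=False
Evaluating at position 2: result = True

Answer: true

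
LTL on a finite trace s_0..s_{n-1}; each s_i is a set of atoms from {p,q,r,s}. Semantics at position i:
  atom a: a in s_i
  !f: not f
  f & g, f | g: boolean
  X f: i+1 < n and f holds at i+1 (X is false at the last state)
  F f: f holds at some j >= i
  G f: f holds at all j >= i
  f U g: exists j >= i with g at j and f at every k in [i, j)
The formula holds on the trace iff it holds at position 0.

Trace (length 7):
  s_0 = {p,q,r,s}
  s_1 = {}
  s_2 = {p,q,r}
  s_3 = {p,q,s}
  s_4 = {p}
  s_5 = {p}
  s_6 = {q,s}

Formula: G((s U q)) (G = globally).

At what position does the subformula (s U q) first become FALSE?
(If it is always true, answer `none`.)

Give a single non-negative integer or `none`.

Answer: 1

Derivation:
s_0={p,q,r,s}: (s U q)=True s=True q=True
s_1={}: (s U q)=False s=False q=False
s_2={p,q,r}: (s U q)=True s=False q=True
s_3={p,q,s}: (s U q)=True s=True q=True
s_4={p}: (s U q)=False s=False q=False
s_5={p}: (s U q)=False s=False q=False
s_6={q,s}: (s U q)=True s=True q=True
G((s U q)) holds globally = False
First violation at position 1.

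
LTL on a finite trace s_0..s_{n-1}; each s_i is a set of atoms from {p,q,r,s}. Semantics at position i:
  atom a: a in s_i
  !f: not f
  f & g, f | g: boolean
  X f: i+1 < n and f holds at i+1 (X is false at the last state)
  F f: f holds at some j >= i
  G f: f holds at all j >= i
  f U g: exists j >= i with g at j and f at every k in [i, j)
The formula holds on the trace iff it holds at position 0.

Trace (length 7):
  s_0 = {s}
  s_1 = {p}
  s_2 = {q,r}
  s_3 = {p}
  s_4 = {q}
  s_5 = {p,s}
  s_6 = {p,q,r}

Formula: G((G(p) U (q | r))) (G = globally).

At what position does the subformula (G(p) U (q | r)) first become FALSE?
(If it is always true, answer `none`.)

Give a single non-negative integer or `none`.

s_0={s}: (G(p) U (q | r))=False G(p)=False p=False (q | r)=False q=False r=False
s_1={p}: (G(p) U (q | r))=False G(p)=False p=True (q | r)=False q=False r=False
s_2={q,r}: (G(p) U (q | r))=True G(p)=False p=False (q | r)=True q=True r=True
s_3={p}: (G(p) U (q | r))=False G(p)=False p=True (q | r)=False q=False r=False
s_4={q}: (G(p) U (q | r))=True G(p)=False p=False (q | r)=True q=True r=False
s_5={p,s}: (G(p) U (q | r))=True G(p)=True p=True (q | r)=False q=False r=False
s_6={p,q,r}: (G(p) U (q | r))=True G(p)=True p=True (q | r)=True q=True r=True
G((G(p) U (q | r))) holds globally = False
First violation at position 0.

Answer: 0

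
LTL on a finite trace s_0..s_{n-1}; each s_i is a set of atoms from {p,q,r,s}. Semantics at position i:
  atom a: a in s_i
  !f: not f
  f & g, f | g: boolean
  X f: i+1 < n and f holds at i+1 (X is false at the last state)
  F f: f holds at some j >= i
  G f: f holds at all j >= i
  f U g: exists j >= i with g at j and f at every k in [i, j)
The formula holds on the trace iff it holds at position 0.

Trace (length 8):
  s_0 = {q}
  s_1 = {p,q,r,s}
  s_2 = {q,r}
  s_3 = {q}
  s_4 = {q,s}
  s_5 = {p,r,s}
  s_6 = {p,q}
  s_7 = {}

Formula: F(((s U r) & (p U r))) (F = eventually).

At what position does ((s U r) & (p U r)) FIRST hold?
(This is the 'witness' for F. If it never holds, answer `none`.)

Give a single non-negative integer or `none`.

s_0={q}: ((s U r) & (p U r))=False (s U r)=False s=False r=False (p U r)=False p=False
s_1={p,q,r,s}: ((s U r) & (p U r))=True (s U r)=True s=True r=True (p U r)=True p=True
s_2={q,r}: ((s U r) & (p U r))=True (s U r)=True s=False r=True (p U r)=True p=False
s_3={q}: ((s U r) & (p U r))=False (s U r)=False s=False r=False (p U r)=False p=False
s_4={q,s}: ((s U r) & (p U r))=False (s U r)=True s=True r=False (p U r)=False p=False
s_5={p,r,s}: ((s U r) & (p U r))=True (s U r)=True s=True r=True (p U r)=True p=True
s_6={p,q}: ((s U r) & (p U r))=False (s U r)=False s=False r=False (p U r)=False p=True
s_7={}: ((s U r) & (p U r))=False (s U r)=False s=False r=False (p U r)=False p=False
F(((s U r) & (p U r))) holds; first witness at position 1.

Answer: 1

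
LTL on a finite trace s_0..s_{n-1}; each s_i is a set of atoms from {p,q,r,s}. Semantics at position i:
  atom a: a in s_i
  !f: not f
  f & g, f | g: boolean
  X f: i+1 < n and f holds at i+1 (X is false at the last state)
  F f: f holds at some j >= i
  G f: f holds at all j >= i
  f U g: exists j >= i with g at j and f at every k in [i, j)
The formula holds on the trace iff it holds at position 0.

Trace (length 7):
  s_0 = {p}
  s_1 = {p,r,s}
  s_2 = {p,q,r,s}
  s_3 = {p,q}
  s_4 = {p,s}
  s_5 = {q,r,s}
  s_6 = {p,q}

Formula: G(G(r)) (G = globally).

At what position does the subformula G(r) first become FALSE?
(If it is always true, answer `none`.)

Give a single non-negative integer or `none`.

s_0={p}: G(r)=False r=False
s_1={p,r,s}: G(r)=False r=True
s_2={p,q,r,s}: G(r)=False r=True
s_3={p,q}: G(r)=False r=False
s_4={p,s}: G(r)=False r=False
s_5={q,r,s}: G(r)=False r=True
s_6={p,q}: G(r)=False r=False
G(G(r)) holds globally = False
First violation at position 0.

Answer: 0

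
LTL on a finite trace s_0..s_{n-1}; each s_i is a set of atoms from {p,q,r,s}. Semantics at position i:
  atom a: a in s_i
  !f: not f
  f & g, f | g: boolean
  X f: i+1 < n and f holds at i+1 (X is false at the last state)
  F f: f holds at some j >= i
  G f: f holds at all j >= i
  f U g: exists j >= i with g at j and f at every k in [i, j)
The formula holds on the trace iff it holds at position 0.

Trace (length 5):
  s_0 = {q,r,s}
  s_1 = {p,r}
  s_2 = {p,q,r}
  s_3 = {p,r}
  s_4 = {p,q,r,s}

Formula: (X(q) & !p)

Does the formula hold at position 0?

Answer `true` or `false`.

s_0={q,r,s}: (X(q) & !p)=False X(q)=False q=True !p=True p=False
s_1={p,r}: (X(q) & !p)=False X(q)=True q=False !p=False p=True
s_2={p,q,r}: (X(q) & !p)=False X(q)=False q=True !p=False p=True
s_3={p,r}: (X(q) & !p)=False X(q)=True q=False !p=False p=True
s_4={p,q,r,s}: (X(q) & !p)=False X(q)=False q=True !p=False p=True

Answer: false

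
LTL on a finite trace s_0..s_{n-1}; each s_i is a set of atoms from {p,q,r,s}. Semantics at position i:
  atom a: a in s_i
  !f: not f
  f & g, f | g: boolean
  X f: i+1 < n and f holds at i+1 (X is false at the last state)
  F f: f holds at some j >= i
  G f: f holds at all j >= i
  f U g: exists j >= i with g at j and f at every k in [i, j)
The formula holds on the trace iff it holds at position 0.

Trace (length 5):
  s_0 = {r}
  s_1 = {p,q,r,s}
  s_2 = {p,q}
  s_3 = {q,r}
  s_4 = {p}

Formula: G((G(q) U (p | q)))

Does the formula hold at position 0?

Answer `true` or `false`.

s_0={r}: G((G(q) U (p | q)))=False (G(q) U (p | q))=False G(q)=False q=False (p | q)=False p=False
s_1={p,q,r,s}: G((G(q) U (p | q)))=True (G(q) U (p | q))=True G(q)=False q=True (p | q)=True p=True
s_2={p,q}: G((G(q) U (p | q)))=True (G(q) U (p | q))=True G(q)=False q=True (p | q)=True p=True
s_3={q,r}: G((G(q) U (p | q)))=True (G(q) U (p | q))=True G(q)=False q=True (p | q)=True p=False
s_4={p}: G((G(q) U (p | q)))=True (G(q) U (p | q))=True G(q)=False q=False (p | q)=True p=True

Answer: false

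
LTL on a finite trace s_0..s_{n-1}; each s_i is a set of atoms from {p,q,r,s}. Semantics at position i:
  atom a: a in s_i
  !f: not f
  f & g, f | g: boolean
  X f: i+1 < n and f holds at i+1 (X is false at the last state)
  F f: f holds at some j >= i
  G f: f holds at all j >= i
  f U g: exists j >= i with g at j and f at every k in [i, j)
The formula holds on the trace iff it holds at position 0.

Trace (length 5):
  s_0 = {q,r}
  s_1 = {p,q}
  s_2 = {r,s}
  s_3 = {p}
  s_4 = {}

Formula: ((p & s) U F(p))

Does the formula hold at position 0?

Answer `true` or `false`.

Answer: true

Derivation:
s_0={q,r}: ((p & s) U F(p))=True (p & s)=False p=False s=False F(p)=True
s_1={p,q}: ((p & s) U F(p))=True (p & s)=False p=True s=False F(p)=True
s_2={r,s}: ((p & s) U F(p))=True (p & s)=False p=False s=True F(p)=True
s_3={p}: ((p & s) U F(p))=True (p & s)=False p=True s=False F(p)=True
s_4={}: ((p & s) U F(p))=False (p & s)=False p=False s=False F(p)=False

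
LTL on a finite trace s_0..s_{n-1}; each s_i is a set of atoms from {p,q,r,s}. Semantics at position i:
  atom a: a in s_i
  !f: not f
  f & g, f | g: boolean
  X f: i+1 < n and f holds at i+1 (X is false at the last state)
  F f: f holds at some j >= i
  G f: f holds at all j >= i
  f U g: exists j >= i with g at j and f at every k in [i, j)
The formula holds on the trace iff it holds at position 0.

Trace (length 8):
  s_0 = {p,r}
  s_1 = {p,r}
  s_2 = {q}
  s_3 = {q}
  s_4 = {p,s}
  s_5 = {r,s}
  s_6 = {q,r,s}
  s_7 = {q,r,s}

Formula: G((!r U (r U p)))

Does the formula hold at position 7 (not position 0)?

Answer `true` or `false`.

Answer: false

Derivation:
s_0={p,r}: G((!r U (r U p)))=False (!r U (r U p))=True !r=False r=True (r U p)=True p=True
s_1={p,r}: G((!r U (r U p)))=False (!r U (r U p))=True !r=False r=True (r U p)=True p=True
s_2={q}: G((!r U (r U p)))=False (!r U (r U p))=True !r=True r=False (r U p)=False p=False
s_3={q}: G((!r U (r U p)))=False (!r U (r U p))=True !r=True r=False (r U p)=False p=False
s_4={p,s}: G((!r U (r U p)))=False (!r U (r U p))=True !r=True r=False (r U p)=True p=True
s_5={r,s}: G((!r U (r U p)))=False (!r U (r U p))=False !r=False r=True (r U p)=False p=False
s_6={q,r,s}: G((!r U (r U p)))=False (!r U (r U p))=False !r=False r=True (r U p)=False p=False
s_7={q,r,s}: G((!r U (r U p)))=False (!r U (r U p))=False !r=False r=True (r U p)=False p=False
Evaluating at position 7: result = False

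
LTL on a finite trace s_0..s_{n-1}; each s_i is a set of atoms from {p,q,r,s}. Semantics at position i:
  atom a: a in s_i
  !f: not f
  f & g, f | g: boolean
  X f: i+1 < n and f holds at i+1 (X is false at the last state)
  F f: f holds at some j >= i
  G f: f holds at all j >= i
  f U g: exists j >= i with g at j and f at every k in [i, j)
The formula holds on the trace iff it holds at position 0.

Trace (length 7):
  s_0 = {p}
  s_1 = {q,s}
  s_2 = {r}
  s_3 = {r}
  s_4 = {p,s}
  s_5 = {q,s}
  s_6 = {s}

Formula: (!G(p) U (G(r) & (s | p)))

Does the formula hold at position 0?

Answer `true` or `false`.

s_0={p}: (!G(p) U (G(r) & (s | p)))=False !G(p)=True G(p)=False p=True (G(r) & (s | p))=False G(r)=False r=False (s | p)=True s=False
s_1={q,s}: (!G(p) U (G(r) & (s | p)))=False !G(p)=True G(p)=False p=False (G(r) & (s | p))=False G(r)=False r=False (s | p)=True s=True
s_2={r}: (!G(p) U (G(r) & (s | p)))=False !G(p)=True G(p)=False p=False (G(r) & (s | p))=False G(r)=False r=True (s | p)=False s=False
s_3={r}: (!G(p) U (G(r) & (s | p)))=False !G(p)=True G(p)=False p=False (G(r) & (s | p))=False G(r)=False r=True (s | p)=False s=False
s_4={p,s}: (!G(p) U (G(r) & (s | p)))=False !G(p)=True G(p)=False p=True (G(r) & (s | p))=False G(r)=False r=False (s | p)=True s=True
s_5={q,s}: (!G(p) U (G(r) & (s | p)))=False !G(p)=True G(p)=False p=False (G(r) & (s | p))=False G(r)=False r=False (s | p)=True s=True
s_6={s}: (!G(p) U (G(r) & (s | p)))=False !G(p)=True G(p)=False p=False (G(r) & (s | p))=False G(r)=False r=False (s | p)=True s=True

Answer: false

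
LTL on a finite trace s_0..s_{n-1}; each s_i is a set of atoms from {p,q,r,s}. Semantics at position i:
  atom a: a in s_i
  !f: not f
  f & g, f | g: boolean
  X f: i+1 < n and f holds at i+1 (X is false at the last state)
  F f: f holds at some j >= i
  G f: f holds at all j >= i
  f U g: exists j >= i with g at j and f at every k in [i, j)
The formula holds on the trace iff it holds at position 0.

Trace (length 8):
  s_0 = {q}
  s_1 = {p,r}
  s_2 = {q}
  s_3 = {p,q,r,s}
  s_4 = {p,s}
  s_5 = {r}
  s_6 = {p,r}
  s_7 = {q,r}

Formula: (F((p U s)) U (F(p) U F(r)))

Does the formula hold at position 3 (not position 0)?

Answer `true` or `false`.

s_0={q}: (F((p U s)) U (F(p) U F(r)))=True F((p U s))=True (p U s)=False p=False s=False (F(p) U F(r))=True F(p)=True F(r)=True r=False
s_1={p,r}: (F((p U s)) U (F(p) U F(r)))=True F((p U s))=True (p U s)=False p=True s=False (F(p) U F(r))=True F(p)=True F(r)=True r=True
s_2={q}: (F((p U s)) U (F(p) U F(r)))=True F((p U s))=True (p U s)=False p=False s=False (F(p) U F(r))=True F(p)=True F(r)=True r=False
s_3={p,q,r,s}: (F((p U s)) U (F(p) U F(r)))=True F((p U s))=True (p U s)=True p=True s=True (F(p) U F(r))=True F(p)=True F(r)=True r=True
s_4={p,s}: (F((p U s)) U (F(p) U F(r)))=True F((p U s))=True (p U s)=True p=True s=True (F(p) U F(r))=True F(p)=True F(r)=True r=False
s_5={r}: (F((p U s)) U (F(p) U F(r)))=True F((p U s))=False (p U s)=False p=False s=False (F(p) U F(r))=True F(p)=True F(r)=True r=True
s_6={p,r}: (F((p U s)) U (F(p) U F(r)))=True F((p U s))=False (p U s)=False p=True s=False (F(p) U F(r))=True F(p)=True F(r)=True r=True
s_7={q,r}: (F((p U s)) U (F(p) U F(r)))=True F((p U s))=False (p U s)=False p=False s=False (F(p) U F(r))=True F(p)=False F(r)=True r=True
Evaluating at position 3: result = True

Answer: true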